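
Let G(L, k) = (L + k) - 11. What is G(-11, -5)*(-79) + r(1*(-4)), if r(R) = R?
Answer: 2129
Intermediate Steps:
G(L, k) = -11 + L + k
G(-11, -5)*(-79) + r(1*(-4)) = (-11 - 11 - 5)*(-79) + 1*(-4) = -27*(-79) - 4 = 2133 - 4 = 2129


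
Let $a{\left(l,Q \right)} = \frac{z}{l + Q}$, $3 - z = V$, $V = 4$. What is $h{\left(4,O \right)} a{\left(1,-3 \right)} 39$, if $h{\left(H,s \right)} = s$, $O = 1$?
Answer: $\frac{39}{2} \approx 19.5$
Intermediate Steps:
$z = -1$ ($z = 3 - 4 = -1$)
$a{\left(l,Q \right)} = - \frac{1}{Q + l}$ ($a{\left(l,Q \right)} = - \frac{1}{l + Q} = - \frac{1}{Q + l}$)
$h{\left(4,O \right)} a{\left(1,-3 \right)} 39 = 1 \left(- \frac{1}{-3 + 1}\right) 39 = 1 \left(- \frac{1}{-2}\right) 39 = 1 \left(\left(-1\right) \left(- \frac{1}{2}\right)\right) 39 = 1 \cdot \frac{1}{2} \cdot 39 = \frac{1}{2} \cdot 39 = \frac{39}{2}$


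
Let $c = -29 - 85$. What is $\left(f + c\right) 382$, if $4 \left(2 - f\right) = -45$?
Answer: $- \frac{76973}{2} \approx -38487.0$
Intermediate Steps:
$f = \frac{53}{4}$ ($f = 2 - - \frac{45}{4} = 2 + \frac{45}{4} = \frac{53}{4} \approx 13.25$)
$c = -114$ ($c = -29 - 85 = -114$)
$\left(f + c\right) 382 = \left(\frac{53}{4} - 114\right) 382 = \left(- \frac{403}{4}\right) 382 = - \frac{76973}{2}$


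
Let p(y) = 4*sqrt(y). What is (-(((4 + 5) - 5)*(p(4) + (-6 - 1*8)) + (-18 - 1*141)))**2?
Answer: 33489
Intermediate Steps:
(-(((4 + 5) - 5)*(p(4) + (-6 - 1*8)) + (-18 - 1*141)))**2 = (-(((4 + 5) - 5)*(4*sqrt(4) + (-6 - 1*8)) + (-18 - 1*141)))**2 = (-((9 - 5)*(4*2 + (-6 - 8)) + (-18 - 141)))**2 = (-(4*(8 - 14) - 159))**2 = (-(4*(-6) - 159))**2 = (-(-24 - 159))**2 = (-1*(-183))**2 = 183**2 = 33489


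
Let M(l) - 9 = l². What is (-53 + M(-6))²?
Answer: 64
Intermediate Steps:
M(l) = 9 + l²
(-53 + M(-6))² = (-53 + (9 + (-6)²))² = (-53 + (9 + 36))² = (-53 + 45)² = (-8)² = 64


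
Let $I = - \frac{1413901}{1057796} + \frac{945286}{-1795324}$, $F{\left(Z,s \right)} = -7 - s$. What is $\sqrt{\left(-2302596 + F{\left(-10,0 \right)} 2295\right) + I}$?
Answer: $\frac{i \sqrt{29107006365591481684002051}}{3543071914} \approx 1522.7 i$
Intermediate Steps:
$I = - \frac{13202724435}{7086143828}$ ($I = \left(-1413901\right) \frac{1}{1057796} + 945286 \left(- \frac{1}{1795324}\right) = - \frac{21103}{15788} - \frac{472643}{897662} = - \frac{13202724435}{7086143828} \approx -1.8632$)
$\sqrt{\left(-2302596 + F{\left(-10,0 \right)} 2295\right) + I} = \sqrt{\left(-2302596 + \left(-7 - 0\right) 2295\right) - \frac{13202724435}{7086143828}} = \sqrt{\left(-2302596 + \left(-7 + 0\right) 2295\right) - \frac{13202724435}{7086143828}} = \sqrt{\left(-2302596 - 16065\right) - \frac{13202724435}{7086143828}} = \sqrt{-2318661 - \frac{13202724435}{7086143828}} = \sqrt{- \frac{16430378537098743}{7086143828}} = \frac{i \sqrt{29107006365591481684002051}}{3543071914}$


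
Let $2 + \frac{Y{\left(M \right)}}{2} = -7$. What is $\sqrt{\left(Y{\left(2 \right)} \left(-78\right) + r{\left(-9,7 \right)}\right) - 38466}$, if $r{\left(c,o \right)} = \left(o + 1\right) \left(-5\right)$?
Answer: $i \sqrt{37102} \approx 192.62 i$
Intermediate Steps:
$Y{\left(M \right)} = -18$ ($Y{\left(M \right)} = -4 + 2 \left(-7\right) = -4 - 14 = -18$)
$r{\left(c,o \right)} = -5 - 5 o$ ($r{\left(c,o \right)} = \left(1 + o\right) \left(-5\right) = -5 - 5 o$)
$\sqrt{\left(Y{\left(2 \right)} \left(-78\right) + r{\left(-9,7 \right)}\right) - 38466} = \sqrt{\left(\left(-18\right) \left(-78\right) - 40\right) - 38466} = \sqrt{\left(1404 - 40\right) - 38466} = \sqrt{1364 - 38466} = \sqrt{-37102} = i \sqrt{37102}$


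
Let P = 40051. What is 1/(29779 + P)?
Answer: 1/69830 ≈ 1.4320e-5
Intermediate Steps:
1/(29779 + P) = 1/(29779 + 40051) = 1/69830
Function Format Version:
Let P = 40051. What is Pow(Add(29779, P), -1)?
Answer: Rational(1, 69830) ≈ 1.4320e-5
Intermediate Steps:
Pow(Add(29779, P), -1) = Pow(Add(29779, 40051), -1) = Pow(69830, -1) = Rational(1, 69830)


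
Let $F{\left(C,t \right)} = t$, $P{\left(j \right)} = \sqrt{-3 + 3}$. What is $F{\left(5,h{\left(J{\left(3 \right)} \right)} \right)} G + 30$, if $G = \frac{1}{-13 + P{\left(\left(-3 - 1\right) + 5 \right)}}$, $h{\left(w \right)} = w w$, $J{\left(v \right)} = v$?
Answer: $\frac{381}{13} \approx 29.308$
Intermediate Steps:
$h{\left(w \right)} = w^{2}$
$P{\left(j \right)} = 0$ ($P{\left(j \right)} = \sqrt{0} = 0$)
$G = - \frac{1}{13}$ ($G = \frac{1}{-13 + 0} = \frac{1}{-13} = - \frac{1}{13} \approx -0.076923$)
$F{\left(5,h{\left(J{\left(3 \right)} \right)} \right)} G + 30 = 3^{2} \left(- \frac{1}{13}\right) + 30 = 9 \left(- \frac{1}{13}\right) + 30 = - \frac{9}{13} + 30 = \frac{381}{13}$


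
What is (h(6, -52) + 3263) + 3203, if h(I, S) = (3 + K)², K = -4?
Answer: 6467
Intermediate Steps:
h(I, S) = 1 (h(I, S) = (3 - 4)² = (-1)² = 1)
(h(6, -52) + 3263) + 3203 = (1 + 3263) + 3203 = 3264 + 3203 = 6467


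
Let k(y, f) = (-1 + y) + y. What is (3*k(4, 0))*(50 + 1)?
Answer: 1071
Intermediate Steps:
k(y, f) = -1 + 2*y
(3*k(4, 0))*(50 + 1) = (3*(-1 + 2*4))*(50 + 1) = (3*(-1 + 8))*51 = (3*7)*51 = 21*51 = 1071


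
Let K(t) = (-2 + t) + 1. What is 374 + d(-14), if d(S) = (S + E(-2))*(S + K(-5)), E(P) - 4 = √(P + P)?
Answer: 574 - 40*I ≈ 574.0 - 40.0*I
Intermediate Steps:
K(t) = -1 + t
E(P) = 4 + √2*√P (E(P) = 4 + √(P + P) = 4 + √(2*P) = 4 + √2*√P)
d(S) = (-6 + S)*(4 + S + 2*I) (d(S) = (S + (4 + √2*√(-2)))*(S + (-1 - 5)) = (S + (4 + √2*(I*√2)))*(S - 6) = (S + (4 + 2*I))*(-6 + S) = (4 + S + 2*I)*(-6 + S) = (-6 + S)*(4 + S + 2*I))
374 + d(-14) = 374 + (-24 + (-14)² - 12*I + 2*(-14)*(-1 + I)) = 374 + (-24 + 196 - 12*I + (28 - 28*I)) = 374 + (200 - 40*I) = 574 - 40*I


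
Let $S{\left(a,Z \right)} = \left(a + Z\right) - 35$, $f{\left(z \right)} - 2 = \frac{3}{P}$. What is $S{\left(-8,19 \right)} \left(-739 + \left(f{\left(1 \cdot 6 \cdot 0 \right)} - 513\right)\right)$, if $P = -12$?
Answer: $30006$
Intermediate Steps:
$f{\left(z \right)} = \frac{7}{4}$ ($f{\left(z \right)} = 2 + \frac{3}{-12} = 2 + 3 \left(- \frac{1}{12}\right) = 2 - \frac{1}{4} = \frac{7}{4}$)
$S{\left(a,Z \right)} = -35 + Z + a$ ($S{\left(a,Z \right)} = \left(Z + a\right) - 35 = -35 + Z + a$)
$S{\left(-8,19 \right)} \left(-739 + \left(f{\left(1 \cdot 6 \cdot 0 \right)} - 513\right)\right) = \left(-35 + 19 - 8\right) \left(-739 + \left(\frac{7}{4} - 513\right)\right) = - 24 \left(-739 - \frac{2045}{4}\right) = \left(-24\right) \left(- \frac{5001}{4}\right) = 30006$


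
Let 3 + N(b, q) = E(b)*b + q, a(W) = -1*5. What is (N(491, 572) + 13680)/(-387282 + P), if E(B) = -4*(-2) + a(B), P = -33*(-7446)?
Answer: -7861/70782 ≈ -0.11106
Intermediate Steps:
P = 245718
a(W) = -5
E(B) = 3 (E(B) = -4*(-2) - 5 = 8 - 5 = 3)
N(b, q) = -3 + q + 3*b (N(b, q) = -3 + (3*b + q) = -3 + (q + 3*b) = -3 + q + 3*b)
(N(491, 572) + 13680)/(-387282 + P) = ((-3 + 572 + 3*491) + 13680)/(-387282 + 245718) = ((-3 + 572 + 1473) + 13680)/(-141564) = (2042 + 13680)*(-1/141564) = 15722*(-1/141564) = -7861/70782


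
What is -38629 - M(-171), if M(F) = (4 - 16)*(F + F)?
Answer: -42733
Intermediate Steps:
M(F) = -24*F
-38629 - M(-171) = -38629 - (-24)*(-171) = -38629 - 1*4104 = -38629 - 4104 = -42733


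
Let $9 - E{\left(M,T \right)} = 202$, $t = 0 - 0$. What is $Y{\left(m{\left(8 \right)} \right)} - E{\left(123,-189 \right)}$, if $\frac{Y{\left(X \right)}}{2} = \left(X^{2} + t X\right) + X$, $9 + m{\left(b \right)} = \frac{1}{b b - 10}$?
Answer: $\frac{490429}{1458} \approx 336.37$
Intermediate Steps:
$t = 0$ ($t = 0 + 0 = 0$)
$m{\left(b \right)} = -9 + \frac{1}{-10 + b^{2}}$ ($m{\left(b \right)} = -9 + \frac{1}{b b - 10} = -9 + \frac{1}{b^{2} - 10} = -9 + \frac{1}{-10 + b^{2}}$)
$E{\left(M,T \right)} = -193$ ($E{\left(M,T \right)} = 9 - 202 = -193$)
$Y{\left(X \right)} = 2 X + 2 X^{2}$ ($Y{\left(X \right)} = 2 \left(\left(X^{2} + 0 X\right) + X\right) = 2 \left(\left(X^{2} + 0\right) + X\right) = 2 \left(X^{2} + X\right) = 2 \left(X + X^{2}\right) = 2 X + 2 X^{2}$)
$Y{\left(m{\left(8 \right)} \right)} - E{\left(123,-189 \right)} = 2 \frac{91 - 9 \cdot 8^{2}}{-10 + 8^{2}} \left(1 + \frac{91 - 9 \cdot 8^{2}}{-10 + 8^{2}}\right) - -193 = 2 \frac{91 - 576}{-10 + 64} \left(1 + \frac{91 - 576}{-10 + 64}\right) + 193 = 2 \frac{91 - 576}{54} \left(1 + \frac{91 - 576}{54}\right) + 193 = 2 \cdot \frac{1}{54} \left(-485\right) \left(1 + \frac{1}{54} \left(-485\right)\right) + 193 = 2 \left(- \frac{485}{54}\right) \left(1 - \frac{485}{54}\right) + 193 = 2 \left(- \frac{485}{54}\right) \left(- \frac{431}{54}\right) + 193 = \frac{209035}{1458} + 193 = \frac{490429}{1458}$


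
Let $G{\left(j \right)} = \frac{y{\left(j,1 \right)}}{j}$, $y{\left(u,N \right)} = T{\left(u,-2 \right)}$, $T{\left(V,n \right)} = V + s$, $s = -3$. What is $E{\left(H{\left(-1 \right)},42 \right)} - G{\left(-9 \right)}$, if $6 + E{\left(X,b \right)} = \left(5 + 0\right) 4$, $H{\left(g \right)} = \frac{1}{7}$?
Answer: $\frac{38}{3} \approx 12.667$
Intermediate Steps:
$T{\left(V,n \right)} = -3 + V$ ($T{\left(V,n \right)} = V - 3 = -3 + V$)
$H{\left(g \right)} = \frac{1}{7}$
$y{\left(u,N \right)} = -3 + u$
$E{\left(X,b \right)} = 14$ ($E{\left(X,b \right)} = -6 + \left(5 + 0\right) 4 = -6 + 5 \cdot 4 = -6 + 20 = 14$)
$G{\left(j \right)} = \frac{-3 + j}{j}$
$E{\left(H{\left(-1 \right)},42 \right)} - G{\left(-9 \right)} = 14 - \frac{-3 - 9}{-9} = 14 - \left(- \frac{1}{9}\right) \left(-12\right) = 14 - \frac{4}{3} = \frac{38}{3}$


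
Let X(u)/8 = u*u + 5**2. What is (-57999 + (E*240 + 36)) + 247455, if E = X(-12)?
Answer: 513972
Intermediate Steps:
X(u) = 200 + 8*u**2 (X(u) = 8*(u*u + 5**2) = 8*(u**2 + 25) = 8*(25 + u**2) = 200 + 8*u**2)
E = 1352 (E = 200 + 8*(-12)**2 = 200 + 8*144 = 200 + 1152 = 1352)
(-57999 + (E*240 + 36)) + 247455 = (-57999 + (1352*240 + 36)) + 247455 = (-57999 + (324480 + 36)) + 247455 = (-57999 + 324516) + 247455 = 266517 + 247455 = 513972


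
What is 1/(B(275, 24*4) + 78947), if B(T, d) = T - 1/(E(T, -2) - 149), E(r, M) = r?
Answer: 126/9981971 ≈ 1.2623e-5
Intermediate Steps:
B(T, d) = T - 1/(-149 + T) (B(T, d) = T - 1/(T - 149) = T - 1/(-149 + T))
1/(B(275, 24*4) + 78947) = 1/((-1 + 275² - 149*275)/(-149 + 275) + 78947) = 1/((-1 + 75625 - 40975)/126 + 78947) = 1/((1/126)*34649 + 78947) = 1/(34649/126 + 78947) = 1/(9981971/126) = 126/9981971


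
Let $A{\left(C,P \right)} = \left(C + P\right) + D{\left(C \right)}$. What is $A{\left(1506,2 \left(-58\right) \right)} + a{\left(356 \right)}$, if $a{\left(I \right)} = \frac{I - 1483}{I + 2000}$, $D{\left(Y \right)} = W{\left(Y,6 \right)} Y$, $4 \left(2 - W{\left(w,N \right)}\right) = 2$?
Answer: $\frac{8595917}{2356} \approx 3648.5$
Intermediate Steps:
$W{\left(w,N \right)} = \frac{3}{2}$ ($W{\left(w,N \right)} = 2 - \frac{1}{2} = \frac{3}{2}$)
$D{\left(Y \right)} = \frac{3 Y}{2}$
$A{\left(C,P \right)} = P + \frac{5 C}{2}$ ($A{\left(C,P \right)} = \left(C + P\right) + \frac{3 C}{2} = P + \frac{5 C}{2}$)
$a{\left(I \right)} = \frac{-1483 + I}{2000 + I}$
$A{\left(1506,2 \left(-58\right) \right)} + a{\left(356 \right)} = \left(2 \left(-58\right) + \frac{5}{2} \cdot 1506\right) + \frac{-1483 + 356}{2000 + 356} = \left(-116 + 3765\right) + \frac{1}{2356} \left(-1127\right) = 3649 + \frac{1}{2356} \left(-1127\right) = 3649 - \frac{1127}{2356} = \frac{8595917}{2356}$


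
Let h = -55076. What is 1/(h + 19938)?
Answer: -1/35138 ≈ -2.8459e-5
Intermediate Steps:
1/(h + 19938) = 1/(-55076 + 19938) = 1/(-35138) = -1/35138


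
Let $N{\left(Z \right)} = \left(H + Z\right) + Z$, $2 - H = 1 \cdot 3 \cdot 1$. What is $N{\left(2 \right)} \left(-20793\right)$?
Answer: $-62379$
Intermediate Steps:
$H = -1$ ($H = 2 - 1 \cdot 3 \cdot 1 = 2 - 3 \cdot 1 = 2 - 3 = -1$)
$N{\left(Z \right)} = -1 + 2 Z$ ($N{\left(Z \right)} = \left(-1 + Z\right) + Z = -1 + 2 Z$)
$N{\left(2 \right)} \left(-20793\right) = \left(-1 + 2 \cdot 2\right) \left(-20793\right) = \left(-1 + 4\right) \left(-20793\right) = 3 \left(-20793\right) = -62379$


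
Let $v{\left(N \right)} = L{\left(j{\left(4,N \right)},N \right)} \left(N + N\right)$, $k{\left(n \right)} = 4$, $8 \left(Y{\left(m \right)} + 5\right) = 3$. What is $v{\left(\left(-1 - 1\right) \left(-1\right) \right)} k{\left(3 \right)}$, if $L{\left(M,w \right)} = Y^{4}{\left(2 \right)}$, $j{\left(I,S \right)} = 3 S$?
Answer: $\frac{1874161}{256} \approx 7320.9$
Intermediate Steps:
$Y{\left(m \right)} = - \frac{37}{8}$ ($Y{\left(m \right)} = -5 + \frac{1}{8} \cdot 3 = -5 + \frac{3}{8} = - \frac{37}{8}$)
$L{\left(M,w \right)} = \frac{1874161}{4096}$ ($L{\left(M,w \right)} = \left(- \frac{37}{8}\right)^{4} = \frac{1874161}{4096}$)
$v{\left(N \right)} = \frac{1874161 N}{2048}$ ($v{\left(N \right)} = \frac{1874161 \left(N + N\right)}{4096} = \frac{1874161 \cdot 2 N}{4096} = \frac{1874161 N}{2048}$)
$v{\left(\left(-1 - 1\right) \left(-1\right) \right)} k{\left(3 \right)} = \frac{1874161 \left(-1 - 1\right) \left(-1\right)}{2048} \cdot 4 = \frac{1874161 \left(\left(-2\right) \left(-1\right)\right)}{2048} \cdot 4 = \frac{1874161}{2048} \cdot 2 \cdot 4 = \frac{1874161}{1024} \cdot 4 = \frac{1874161}{256}$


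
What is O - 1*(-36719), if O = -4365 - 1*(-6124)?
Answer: 38478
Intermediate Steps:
O = 1759 (O = -4365 + 6124 = 1759)
O - 1*(-36719) = 1759 - 1*(-36719) = 1759 + 36719 = 38478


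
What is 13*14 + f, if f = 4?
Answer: 186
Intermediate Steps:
13*14 + f = 13*14 + 4 = 182 + 4 = 186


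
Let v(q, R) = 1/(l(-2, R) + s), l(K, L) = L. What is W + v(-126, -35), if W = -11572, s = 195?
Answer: -1851519/160 ≈ -11572.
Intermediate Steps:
v(q, R) = 1/(195 + R) (v(q, R) = 1/(R + 195) = 1/(195 + R))
W + v(-126, -35) = -11572 + 1/(195 - 35) = -11572 + 1/160 = -1851519/160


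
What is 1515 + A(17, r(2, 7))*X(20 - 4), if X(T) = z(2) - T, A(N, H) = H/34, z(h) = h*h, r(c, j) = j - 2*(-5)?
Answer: 1509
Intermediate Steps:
r(c, j) = 10 + j (r(c, j) = j + 10 = 10 + j)
z(h) = h**2
A(N, H) = H/34 (A(N, H) = H*(1/34) = H/34)
X(T) = 4 - T (X(T) = 2**2 - T = 4 - T)
1515 + A(17, r(2, 7))*X(20 - 4) = 1515 + ((10 + 7)/34)*(4 - (20 - 4)) = 1515 + ((1/34)*17)*(4 - 1*16) = 1515 + (4 - 16)/2 = 1515 + (1/2)*(-12) = 1515 - 6 = 1509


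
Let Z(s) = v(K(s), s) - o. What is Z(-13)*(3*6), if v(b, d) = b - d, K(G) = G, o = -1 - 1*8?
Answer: 162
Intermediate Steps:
o = -9 (o = -1 - 8 = -9)
Z(s) = 9 (Z(s) = (s - s) - 1*(-9) = 0 + 9 = 9)
Z(-13)*(3*6) = 9*(3*6) = 9*18 = 162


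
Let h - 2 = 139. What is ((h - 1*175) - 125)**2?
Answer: 25281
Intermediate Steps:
h = 141 (h = 2 + 139 = 141)
((h - 1*175) - 125)**2 = ((141 - 1*175) - 125)**2 = ((141 - 175) - 125)**2 = (-34 - 125)**2 = (-159)**2 = 25281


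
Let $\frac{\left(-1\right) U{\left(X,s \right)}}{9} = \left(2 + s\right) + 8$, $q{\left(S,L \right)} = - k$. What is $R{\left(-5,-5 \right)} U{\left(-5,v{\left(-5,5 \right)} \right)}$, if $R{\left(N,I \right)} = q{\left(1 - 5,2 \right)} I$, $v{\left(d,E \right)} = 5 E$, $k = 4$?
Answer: $-6300$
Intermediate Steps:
$q{\left(S,L \right)} = -4$ ($q{\left(S,L \right)} = \left(-1\right) 4 = -4$)
$U{\left(X,s \right)} = -90 - 9 s$ ($U{\left(X,s \right)} = - 9 \left(\left(2 + s\right) + 8\right) = - 9 \left(10 + s\right) = -90 - 9 s$)
$R{\left(N,I \right)} = - 4 I$
$R{\left(-5,-5 \right)} U{\left(-5,v{\left(-5,5 \right)} \right)} = \left(-4\right) \left(-5\right) \left(-90 - 9 \cdot 5 \cdot 5\right) = 20 \left(-90 - 225\right) = 20 \left(-315\right) = -6300$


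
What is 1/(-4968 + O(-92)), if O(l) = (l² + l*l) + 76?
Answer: 1/12036 ≈ 8.3084e-5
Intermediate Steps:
O(l) = 76 + 2*l² (O(l) = (l² + l²) + 76 = 2*l² + 76 = 76 + 2*l²)
1/(-4968 + O(-92)) = 1/(-4968 + (76 + 2*(-92)²)) = 1/(-4968 + (76 + 2*8464)) = 1/(-4968 + (76 + 16928)) = 1/(-4968 + 17004) = 1/12036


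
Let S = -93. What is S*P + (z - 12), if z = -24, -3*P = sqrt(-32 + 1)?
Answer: -36 + 31*I*sqrt(31) ≈ -36.0 + 172.6*I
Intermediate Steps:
P = -I*sqrt(31)/3 (P = -sqrt(-32 + 1)/3 = -I*sqrt(31)/3 ≈ -1.8559*I)
S*P + (z - 12) = -(-31)*I*sqrt(31) + (-24 - 12) = 31*I*sqrt(31) - 36 = -36 + 31*I*sqrt(31)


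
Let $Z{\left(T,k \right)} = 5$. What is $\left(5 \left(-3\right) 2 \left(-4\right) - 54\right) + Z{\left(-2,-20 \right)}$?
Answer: $71$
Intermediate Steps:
$\left(5 \left(-3\right) 2 \left(-4\right) - 54\right) + Z{\left(-2,-20 \right)} = \left(5 \left(-3\right) 2 \left(-4\right) - 54\right) + 5 = \left(\left(-15\right) \left(-8\right) - 54\right) + 5 = \left(120 - 54\right) + 5 = 66 + 5 = 71$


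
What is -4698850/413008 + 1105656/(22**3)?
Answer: 25413213653/274856824 ≈ 92.460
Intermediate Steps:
-4698850/413008 + 1105656/(22**3) = -4698850*1/413008 + 1105656/10648 = -2349425/206504 + 1105656*(1/10648) = -2349425/206504 + 138207/1331 = 25413213653/274856824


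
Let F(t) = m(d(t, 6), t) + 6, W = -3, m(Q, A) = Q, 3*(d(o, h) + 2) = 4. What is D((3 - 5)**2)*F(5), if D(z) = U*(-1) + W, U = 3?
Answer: -32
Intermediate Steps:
d(o, h) = -2/3 (d(o, h) = -2 + (1/3)*4 = -2 + 4/3 = -2/3)
F(t) = 16/3 (F(t) = -2/3 + 6 = 16/3)
D(z) = -6 (D(z) = 3*(-1) - 3 = -3 - 3 = -6)
D((3 - 5)**2)*F(5) = -6*16/3 = -32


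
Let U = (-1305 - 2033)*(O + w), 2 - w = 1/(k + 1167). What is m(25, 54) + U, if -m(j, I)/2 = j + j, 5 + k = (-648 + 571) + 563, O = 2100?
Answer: -5781656955/824 ≈ -7.0166e+6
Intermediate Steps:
k = 481 (k = -5 + ((-648 + 571) + 563) = -5 + (-77 + 563) = -5 + 486 = 481)
w = 3295/1648 (w = 2 - 1/(481 + 1167) = 2 - 1/1648 = 3295/1648 ≈ 1.9994)
m(j, I) = -4*j (m(j, I) = -2*(j + j) = -4*j)
U = -5781574555/824 (U = (-1305 - 2033)*(2100 + 3295/1648) = -3338*3464095/1648 = -5781574555/824 ≈ -7.0165e+6)
m(25, 54) + U = -4*25 - 5781574555/824 = -100 - 5781574555/824 = -5781656955/824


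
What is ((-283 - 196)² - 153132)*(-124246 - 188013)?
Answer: -23828172031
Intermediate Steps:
((-283 - 196)² - 153132)*(-124246 - 188013) = ((-479)² - 153132)*(-312259) = (229441 - 153132)*(-312259) = 76309*(-312259) = -23828172031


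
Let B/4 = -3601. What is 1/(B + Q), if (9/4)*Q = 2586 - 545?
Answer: -9/121472 ≈ -7.4091e-5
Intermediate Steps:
B = -14404 (B = 4*(-3601) = -14404)
Q = 8164/9 (Q = 4*(2586 - 545)/9 = (4/9)*2041 = 8164/9 ≈ 907.11)
1/(B + Q) = 1/(-14404 + 8164/9) = 1/(-121472/9) = -9/121472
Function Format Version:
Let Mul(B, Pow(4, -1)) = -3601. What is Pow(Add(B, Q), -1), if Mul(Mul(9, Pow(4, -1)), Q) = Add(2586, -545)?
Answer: Rational(-9, 121472) ≈ -7.4091e-5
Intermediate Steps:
B = -14404 (B = Mul(4, -3601) = -14404)
Q = Rational(8164, 9) (Q = Mul(Rational(4, 9), Add(2586, -545)) = Mul(Rational(4, 9), 2041) = Rational(8164, 9) ≈ 907.11)
Pow(Add(B, Q), -1) = Pow(Add(-14404, Rational(8164, 9)), -1) = Pow(Rational(-121472, 9), -1) = Rational(-9, 121472)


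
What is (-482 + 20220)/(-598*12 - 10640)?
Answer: -9869/8908 ≈ -1.1079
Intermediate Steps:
(-482 + 20220)/(-598*12 - 10640) = 19738/(-7176 - 10640) = 19738/(-17816) = 19738*(-1/17816) = -9869/8908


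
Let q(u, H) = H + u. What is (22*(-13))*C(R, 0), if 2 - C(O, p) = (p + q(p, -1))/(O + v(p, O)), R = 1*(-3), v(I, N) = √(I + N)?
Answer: -1001/2 + 143*I*√3/6 ≈ -500.5 + 41.281*I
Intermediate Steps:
R = -3
C(O, p) = 2 - (-1 + 2*p)/(O + √(O + p)) (C(O, p) = 2 - (p + (-1 + p))/(O + √(p + O)) = 2 - (-1 + 2*p)/(O + √(O + p)))
(22*(-13))*C(R, 0) = (22*(-13))*((1 - 2*0 + 2*(-3) + 2*√(-3 + 0))/(-3 + √(-3 + 0))) = -286*(1 + 0 - 6 + 2*√(-3))/(-3 + √(-3)) = -286*(1 + 0 - 6 + 2*(I*√3))/(-3 + I*√3) = -286*(1 + 0 - 6 + 2*I*√3)/(-3 + I*√3) = -286*(-5 + 2*I*√3)/(-3 + I*√3)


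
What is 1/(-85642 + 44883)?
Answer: -1/40759 ≈ -2.4534e-5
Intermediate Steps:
1/(-85642 + 44883) = 1/(-40759) = -1/40759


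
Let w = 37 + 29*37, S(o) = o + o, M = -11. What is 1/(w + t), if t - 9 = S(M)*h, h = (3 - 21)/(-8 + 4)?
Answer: 1/1020 ≈ 0.00098039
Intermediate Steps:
S(o) = 2*o
w = 1110 (w = 37 + 1073 = 1110)
h = 9/2 (h = -18/(-4) = -18*(-1/4) = 9/2 ≈ 4.5000)
t = -90 (t = 9 + (2*(-11))*(9/2) = 9 - 22*9/2 = 9 - 99 = -90)
1/(w + t) = 1/(1110 - 90) = 1/1020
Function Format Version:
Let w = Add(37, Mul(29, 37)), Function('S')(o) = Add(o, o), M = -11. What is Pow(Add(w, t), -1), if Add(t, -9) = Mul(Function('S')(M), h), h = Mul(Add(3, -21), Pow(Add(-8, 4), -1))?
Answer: Rational(1, 1020) ≈ 0.00098039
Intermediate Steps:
Function('S')(o) = Mul(2, o)
w = 1110 (w = Add(37, 1073) = 1110)
h = Rational(9, 2) (h = Mul(-18, Pow(-4, -1)) = Mul(-18, Rational(-1, 4)) = Rational(9, 2) ≈ 4.5000)
t = -90 (t = Add(9, Mul(Mul(2, -11), Rational(9, 2))) = Add(9, Mul(-22, Rational(9, 2))) = Add(9, -99) = -90)
Pow(Add(w, t), -1) = Pow(Add(1110, -90), -1) = Pow(1020, -1) = Rational(1, 1020)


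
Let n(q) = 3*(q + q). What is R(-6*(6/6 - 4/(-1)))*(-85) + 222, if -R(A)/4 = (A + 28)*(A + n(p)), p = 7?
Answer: -7938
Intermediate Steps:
n(q) = 6*q (n(q) = 3*(2*q) = 6*q)
R(A) = -4*(28 + A)*(42 + A) (R(A) = -4*(A + 28)*(A + 6*7) = -4*(28 + A)*(A + 42) = -4*(28 + A)*(42 + A))
R(-6*(6/6 - 4/(-1)))*(-85) + 222 = (-4704 - (-1680)*(6/6 - 4/(-1)) - 4*36*(6/6 - 4/(-1))**2)*(-85) + 222 = (-4704 - (-1680)*(6*(1/6) - 4*(-1)) - 4*36*(6*(1/6) - 4*(-1))**2)*(-85) + 222 = (-4704 - (-1680)*(1 + 4) - 4*36*(1 + 4)**2)*(-85) + 222 = (-4704 - (-1680)*5 - 4*(-6*5)**2)*(-85) + 222 = (-4704 - 280*(-30) - 4*(-30)**2)*(-85) + 222 = (-4704 + 8400 - 4*900)*(-85) + 222 = (-4704 + 8400 - 3600)*(-85) + 222 = 96*(-85) + 222 = -8160 + 222 = -7938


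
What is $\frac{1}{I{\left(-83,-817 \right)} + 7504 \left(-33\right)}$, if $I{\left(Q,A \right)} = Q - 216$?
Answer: $- \frac{1}{247931} \approx -4.0334 \cdot 10^{-6}$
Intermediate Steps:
$I{\left(Q,A \right)} = -216 + Q$
$\frac{1}{I{\left(-83,-817 \right)} + 7504 \left(-33\right)} = \frac{1}{\left(-216 - 83\right) + 7504 \left(-33\right)} = \frac{1}{-299 - 247632} = \frac{1}{-247931} = - \frac{1}{247931}$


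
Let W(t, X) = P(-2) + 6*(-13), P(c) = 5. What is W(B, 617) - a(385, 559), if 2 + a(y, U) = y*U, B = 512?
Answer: -215286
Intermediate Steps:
W(t, X) = -73 (W(t, X) = 5 + 6*(-13) = 5 - 78 = -73)
a(y, U) = -2 + U*y (a(y, U) = -2 + y*U = -2 + U*y)
W(B, 617) - a(385, 559) = -73 - (-2 + 559*385) = -73 - (-2 + 215215) = -73 - 1*215213 = -73 - 215213 = -215286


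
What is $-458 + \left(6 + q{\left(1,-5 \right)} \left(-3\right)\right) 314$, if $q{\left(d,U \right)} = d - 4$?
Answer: $4252$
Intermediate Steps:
$q{\left(d,U \right)} = -4 + d$
$-458 + \left(6 + q{\left(1,-5 \right)} \left(-3\right)\right) 314 = -458 + \left(6 + \left(-4 + 1\right) \left(-3\right)\right) 314 = -458 + \left(6 - -9\right) 314 = -458 + \left(6 + 9\right) 314 = -458 + 15 \cdot 314 = -458 + 4710 = 4252$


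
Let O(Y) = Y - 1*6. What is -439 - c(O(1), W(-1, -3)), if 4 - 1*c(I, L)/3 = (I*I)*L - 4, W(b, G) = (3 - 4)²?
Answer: -388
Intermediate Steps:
W(b, G) = 1 (W(b, G) = (-1)² = 1)
O(Y) = -6 + Y (O(Y) = Y - 6 = -6 + Y)
c(I, L) = 24 - 3*L*I² (c(I, L) = 12 - 3*((I*I)*L - 4) = 12 - 3*(I²*L - 4) = 12 - 3*(L*I² - 4) = 12 - 3*(-4 + L*I²) = 12 + (12 - 3*L*I²) = 24 - 3*L*I²)
-439 - c(O(1), W(-1, -3)) = -439 - (24 - 3*1*(-6 + 1)²) = -439 - (24 - 3*1*(-5)²) = -439 - (24 - 3*1*25) = -439 - (24 - 75) = -439 - 1*(-51) = -439 + 51 = -388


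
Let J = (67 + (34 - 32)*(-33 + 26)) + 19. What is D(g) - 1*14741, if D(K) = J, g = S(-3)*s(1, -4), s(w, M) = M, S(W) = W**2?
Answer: -14669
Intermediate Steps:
J = 72 (J = (67 + 2*(-7)) + 19 = (67 - 14) + 19 = 53 + 19 = 72)
g = -36 (g = (-3)**2*(-4) = 9*(-4) = -36)
D(K) = 72
D(g) - 1*14741 = 72 - 1*14741 = 72 - 14741 = -14669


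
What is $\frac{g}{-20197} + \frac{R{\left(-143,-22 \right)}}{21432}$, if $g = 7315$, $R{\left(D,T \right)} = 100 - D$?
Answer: $- \frac{2664337}{7594072} \approx -0.35084$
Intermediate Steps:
$\frac{g}{-20197} + \frac{R{\left(-143,-22 \right)}}{21432} = \frac{7315}{-20197} + \frac{100 - -143}{21432} = 7315 \left(- \frac{1}{20197}\right) + \left(100 + 143\right) \frac{1}{21432} = - \frac{385}{1063} + 243 \cdot \frac{1}{21432} = - \frac{385}{1063} + \frac{81}{7144} = - \frac{2664337}{7594072}$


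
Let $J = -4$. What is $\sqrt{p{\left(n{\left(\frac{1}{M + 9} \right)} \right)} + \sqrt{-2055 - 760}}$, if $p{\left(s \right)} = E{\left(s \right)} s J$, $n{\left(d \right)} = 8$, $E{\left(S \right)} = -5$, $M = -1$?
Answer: $\sqrt{160 + i \sqrt{2815}} \approx 12.817 + 2.0697 i$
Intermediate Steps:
$p{\left(s \right)} = 20 s$ ($p{\left(s \right)} = - 5 s \left(-4\right) = 20 s$)
$\sqrt{p{\left(n{\left(\frac{1}{M + 9} \right)} \right)} + \sqrt{-2055 - 760}} = \sqrt{20 \cdot 8 + \sqrt{-2055 - 760}} = \sqrt{160 + \sqrt{-2815}} = \sqrt{160 + i \sqrt{2815}}$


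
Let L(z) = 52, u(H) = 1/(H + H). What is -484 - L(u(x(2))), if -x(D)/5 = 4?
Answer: -536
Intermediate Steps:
x(D) = -20 (x(D) = -5*4 = -20)
u(H) = 1/(2*H)
-484 - L(u(x(2))) = -484 - 1*52 = -484 - 52 = -536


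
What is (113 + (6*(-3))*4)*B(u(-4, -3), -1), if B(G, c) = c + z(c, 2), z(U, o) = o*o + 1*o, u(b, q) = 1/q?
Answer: 205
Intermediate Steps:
z(U, o) = o + o² (z(U, o) = o² + o = o + o²)
B(G, c) = 6 + c (B(G, c) = c + 2*(1 + 2) = c + 2*3 = c + 6 = 6 + c)
(113 + (6*(-3))*4)*B(u(-4, -3), -1) = (113 + (6*(-3))*4)*(6 - 1) = (113 - 18*4)*5 = (113 - 72)*5 = 41*5 = 205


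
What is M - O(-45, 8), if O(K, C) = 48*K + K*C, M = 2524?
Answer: 5044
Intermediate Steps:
O(K, C) = 48*K + C*K
M - O(-45, 8) = 2524 - (-45)*(48 + 8) = 2524 - (-45)*56 = 2524 - 1*(-2520) = 2524 + 2520 = 5044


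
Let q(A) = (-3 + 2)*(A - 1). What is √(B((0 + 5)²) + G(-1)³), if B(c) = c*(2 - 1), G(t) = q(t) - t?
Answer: 2*√13 ≈ 7.2111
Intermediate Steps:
q(A) = 1 - A (q(A) = -(-1 + A) = 1 - A)
G(t) = 1 - 2*t (G(t) = (1 - t) - t = 1 - 2*t)
B(c) = c (B(c) = c*1 = c)
√(B((0 + 5)²) + G(-1)³) = √((0 + 5)² + (1 - 2*(-1))³) = √(5² + (1 + 2)³) = √(25 + 3³) = √(25 + 27) = √52 = 2*√13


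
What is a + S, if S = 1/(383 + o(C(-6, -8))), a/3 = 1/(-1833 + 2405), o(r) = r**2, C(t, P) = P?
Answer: 1913/255684 ≈ 0.0074819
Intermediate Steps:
a = 3/572 (a = 3/(-1833 + 2405) = 3/572 ≈ 0.0052448)
S = 1/447 (S = 1/(383 + (-8)**2) = 1/(383 + 64) = 1/447 ≈ 0.0022371)
a + S = 3/572 + 1/447 = 1913/255684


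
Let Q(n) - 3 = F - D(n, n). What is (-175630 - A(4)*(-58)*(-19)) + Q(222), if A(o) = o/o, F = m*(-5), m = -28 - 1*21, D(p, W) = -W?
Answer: -176262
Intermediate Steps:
m = -49 (m = -28 - 21 = -49)
F = 245 (F = -49*(-5) = 245)
A(o) = 1
Q(n) = 248 + n (Q(n) = 3 + (245 - (-1)*n) = 3 + (245 + n) = 248 + n)
(-175630 - A(4)*(-58)*(-19)) + Q(222) = (-175630 - 1*(-58)*(-19)) + (248 + 222) = (-175630 - (-58)*(-19)) + 470 = (-175630 - 1*1102) + 470 = (-175630 - 1102) + 470 = -176732 + 470 = -176262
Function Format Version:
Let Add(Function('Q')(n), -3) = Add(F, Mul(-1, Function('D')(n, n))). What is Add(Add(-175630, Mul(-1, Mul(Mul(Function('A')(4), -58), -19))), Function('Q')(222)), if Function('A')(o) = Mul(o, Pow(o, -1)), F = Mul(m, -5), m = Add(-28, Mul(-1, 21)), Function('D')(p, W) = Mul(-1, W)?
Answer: -176262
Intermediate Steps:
m = -49 (m = Add(-28, -21) = -49)
F = 245 (F = Mul(-49, -5) = 245)
Function('A')(o) = 1
Function('Q')(n) = Add(248, n) (Function('Q')(n) = Add(3, Add(245, Mul(-1, Mul(-1, n)))) = Add(3, Add(245, n)) = Add(248, n))
Add(Add(-175630, Mul(-1, Mul(Mul(Function('A')(4), -58), -19))), Function('Q')(222)) = Add(Add(-175630, Mul(-1, Mul(Mul(1, -58), -19))), Add(248, 222)) = Add(Add(-175630, Mul(-1, Mul(-58, -19))), 470) = Add(Add(-175630, Mul(-1, 1102)), 470) = Add(Add(-175630, -1102), 470) = Add(-176732, 470) = -176262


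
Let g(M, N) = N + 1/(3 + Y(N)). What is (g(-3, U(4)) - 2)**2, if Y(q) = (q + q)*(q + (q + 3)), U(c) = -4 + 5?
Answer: 144/169 ≈ 0.85207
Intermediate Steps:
U(c) = 1
Y(q) = 2*q*(3 + 2*q) (Y(q) = (2*q)*(q + (3 + q)) = (2*q)*(3 + 2*q) = 2*q*(3 + 2*q))
g(M, N) = N + 1/(3 + 2*N*(3 + 2*N))
(g(-3, U(4)) - 2)**2 = ((1 + 3*1 + 1**2*(6 + 4*1))/(3 + 2*1*(3 + 2*1)) - 2)**2 = ((1 + 3 + 1*(6 + 4))/(3 + 2*1*(3 + 2)) - 2)**2 = ((1 + 3 + 1*10)/(3 + 2*1*5) - 2)**2 = ((1 + 3 + 10)/(3 + 10) - 2)**2 = (14/13 - 2)**2 = (-12/13)**2 = 144/169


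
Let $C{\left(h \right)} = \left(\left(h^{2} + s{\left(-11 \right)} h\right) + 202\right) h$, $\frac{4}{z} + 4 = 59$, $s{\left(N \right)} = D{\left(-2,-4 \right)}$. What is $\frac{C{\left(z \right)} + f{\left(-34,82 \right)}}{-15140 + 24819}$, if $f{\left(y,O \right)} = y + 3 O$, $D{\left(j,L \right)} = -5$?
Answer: $\frac{37711364}{1610343625} \approx 0.023418$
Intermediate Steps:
$s{\left(N \right)} = -5$
$z = \frac{4}{55}$ ($z = \frac{4}{-4 + 59} = \frac{4}{55} \approx 0.072727$)
$C{\left(h \right)} = h \left(202 + h^{2} - 5 h\right)$ ($C{\left(h \right)} = \left(\left(h^{2} - 5 h\right) + 202\right) h = \left(202 + h^{2} - 5 h\right) h = h \left(202 + h^{2} - 5 h\right)$)
$\frac{C{\left(z \right)} + f{\left(-34,82 \right)}}{-15140 + 24819} = \frac{\frac{4 \left(202 + \left(\frac{4}{55}\right)^{2} - \frac{4}{11}\right)}{55} + \left(-34 + 3 \cdot 82\right)}{-15140 + 24819} = \frac{\frac{4 \left(202 + \frac{16}{3025} - \frac{4}{11}\right)}{55} + \left(-34 + 246\right)}{9679} = \left(\frac{4}{55} \cdot \frac{609966}{3025} + 212\right) \frac{1}{9679} = \left(\frac{2439864}{166375} + 212\right) \frac{1}{9679} = \frac{37711364}{166375} \cdot \frac{1}{9679} = \frac{37711364}{1610343625}$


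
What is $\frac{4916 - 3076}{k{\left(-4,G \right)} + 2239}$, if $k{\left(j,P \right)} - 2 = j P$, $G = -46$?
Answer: $\frac{368}{485} \approx 0.75876$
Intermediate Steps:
$k{\left(j,P \right)} = 2 + P j$ ($k{\left(j,P \right)} = 2 + j P = 2 + P j$)
$\frac{4916 - 3076}{k{\left(-4,G \right)} + 2239} = \frac{4916 - 3076}{\left(2 - -184\right) + 2239} = \frac{1840}{\left(2 + 184\right) + 2239} = \frac{1840}{186 + 2239} = \frac{1840}{2425} = 1840 \cdot \frac{1}{2425} = \frac{368}{485}$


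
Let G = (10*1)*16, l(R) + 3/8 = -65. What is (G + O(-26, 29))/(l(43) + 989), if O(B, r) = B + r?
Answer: 1304/7389 ≈ 0.17648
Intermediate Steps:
l(R) = -523/8 (l(R) = -3/8 - 65 = -523/8)
G = 160 (G = 10*16 = 160)
(G + O(-26, 29))/(l(43) + 989) = (160 + (-26 + 29))/(-523/8 + 989) = (160 + 3)/(7389/8) = 163*(8/7389) = 1304/7389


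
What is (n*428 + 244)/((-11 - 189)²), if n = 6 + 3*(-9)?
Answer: -1093/5000 ≈ -0.21860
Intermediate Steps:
n = -21 (n = 6 - 27 = -21)
(n*428 + 244)/((-11 - 189)²) = (-21*428 + 244)/((-11 - 189)²) = (-8988 + 244)/((-200)²) = -8744/40000 = -8744*1/40000 = -1093/5000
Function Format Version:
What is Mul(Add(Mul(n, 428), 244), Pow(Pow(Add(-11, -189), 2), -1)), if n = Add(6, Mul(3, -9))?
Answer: Rational(-1093, 5000) ≈ -0.21860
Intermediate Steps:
n = -21 (n = Add(6, -27) = -21)
Mul(Add(Mul(n, 428), 244), Pow(Pow(Add(-11, -189), 2), -1)) = Mul(Add(Mul(-21, 428), 244), Pow(Pow(Add(-11, -189), 2), -1)) = Mul(Add(-8988, 244), Pow(Pow(-200, 2), -1)) = Mul(-8744, Pow(40000, -1)) = Mul(-8744, Rational(1, 40000)) = Rational(-1093, 5000)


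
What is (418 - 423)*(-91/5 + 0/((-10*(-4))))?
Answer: 91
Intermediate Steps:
(418 - 423)*(-91/5 + 0/((-10*(-4)))) = -5*(-91*1/5 + 0/40) = -5*(-91/5 + 0*(1/40)) = -5*(-91/5 + 0) = -5*(-91/5) = 91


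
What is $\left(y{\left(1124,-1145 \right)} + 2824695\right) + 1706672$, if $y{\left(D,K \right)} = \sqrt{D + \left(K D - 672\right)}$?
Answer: $4531367 + 184 i \sqrt{38} \approx 4.5314 \cdot 10^{6} + 1134.3 i$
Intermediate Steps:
$y{\left(D,K \right)} = \sqrt{-672 + D + D K}$ ($y{\left(D,K \right)} = \sqrt{D + \left(D K - 672\right)} = \sqrt{D + \left(-672 + D K\right)} = \sqrt{-672 + D + D K}$)
$\left(y{\left(1124,-1145 \right)} + 2824695\right) + 1706672 = \left(\sqrt{-672 + 1124 + 1124 \left(-1145\right)} + 2824695\right) + 1706672 = \left(\sqrt{-672 + 1124 - 1286980} + 2824695\right) + 1706672 = \left(\sqrt{-1286528} + 2824695\right) + 1706672 = \left(184 i \sqrt{38} + 2824695\right) + 1706672 = \left(2824695 + 184 i \sqrt{38}\right) + 1706672 = 4531367 + 184 i \sqrt{38}$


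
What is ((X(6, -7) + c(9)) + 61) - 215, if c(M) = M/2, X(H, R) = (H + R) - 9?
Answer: -319/2 ≈ -159.50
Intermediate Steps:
X(H, R) = -9 + H + R
c(M) = M/2 (c(M) = M*(½) = M/2)
((X(6, -7) + c(9)) + 61) - 215 = (((-9 + 6 - 7) + (½)*9) + 61) - 215 = ((-10 + 9/2) + 61) - 215 = (-11/2 + 61) - 215 = 111/2 - 215 = -319/2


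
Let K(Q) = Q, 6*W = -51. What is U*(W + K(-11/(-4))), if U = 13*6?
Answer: -897/2 ≈ -448.50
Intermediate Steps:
U = 78
W = -17/2 (W = (⅙)*(-51) = -17/2 ≈ -8.5000)
U*(W + K(-11/(-4))) = 78*(-17/2 - 11/(-4)) = 78*(-17/2 - 11*(-¼)) = 78*(-17/2 + 11/4) = 78*(-23/4) = -897/2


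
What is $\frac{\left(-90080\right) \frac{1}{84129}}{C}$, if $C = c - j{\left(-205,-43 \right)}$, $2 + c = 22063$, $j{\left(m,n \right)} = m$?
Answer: $- \frac{45040}{936608157} \approx -4.8088 \cdot 10^{-5}$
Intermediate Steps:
$c = 22061$ ($c = -2 + 22063 = 22061$)
$C = 22266$ ($C = 22061 - -205 = 22061 + 205 = 22266$)
$\frac{\left(-90080\right) \frac{1}{84129}}{C} = \frac{\left(-90080\right) \frac{1}{84129}}{22266} = \left(-90080\right) \frac{1}{84129} \cdot \frac{1}{22266} = \left(- \frac{90080}{84129}\right) \frac{1}{22266} = - \frac{45040}{936608157}$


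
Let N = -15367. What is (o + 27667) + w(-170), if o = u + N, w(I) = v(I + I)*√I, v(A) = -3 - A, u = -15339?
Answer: -3039 + 337*I*√170 ≈ -3039.0 + 4393.9*I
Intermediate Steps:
w(I) = √I*(-3 - 2*I) (w(I) = (-3 - (I + I))*√I = (-3 - 2*I)*√I = √I*(-3 - 2*I))
o = -30706 (o = -15339 - 15367 = -30706)
(o + 27667) + w(-170) = (-30706 + 27667) + √(-170)*(-3 - 2*(-170)) = -3039 + (I*√170)*(-3 + 340) = -3039 + (I*√170)*337 = -3039 + 337*I*√170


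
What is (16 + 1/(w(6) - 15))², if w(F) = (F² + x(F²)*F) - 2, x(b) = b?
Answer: 14145121/55225 ≈ 256.14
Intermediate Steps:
w(F) = -2 + F² + F³ (w(F) = (F² + F²*F) - 2 = (F² + F³) - 2 = -2 + F² + F³)
(16 + 1/(w(6) - 15))² = (16 + 1/((-2 + 6² + 6³) - 15))² = (16 + 1/((-2 + 36 + 216) - 15))² = (16 + 1/(250 - 15))² = (16 + 1/235)² = (3761/235)² = 14145121/55225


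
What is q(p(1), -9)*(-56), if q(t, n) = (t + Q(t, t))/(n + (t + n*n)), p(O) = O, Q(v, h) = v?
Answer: -112/73 ≈ -1.5342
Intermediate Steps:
q(t, n) = 2*t/(n + t + n²) (q(t, n) = (t + t)/(n + (t + n*n)) = (2*t)/(n + (t + n²)) = (2*t)/(n + t + n²) = 2*t/(n + t + n²))
q(p(1), -9)*(-56) = (2*1/(-9 + 1 + (-9)²))*(-56) = (2*1/(-9 + 1 + 81))*(-56) = (2*1/73)*(-56) = (2*1*(1/73))*(-56) = (2/73)*(-56) = -112/73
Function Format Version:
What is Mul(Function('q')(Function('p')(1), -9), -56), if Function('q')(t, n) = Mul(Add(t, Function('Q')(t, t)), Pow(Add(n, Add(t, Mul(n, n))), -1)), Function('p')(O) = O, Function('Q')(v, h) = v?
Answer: Rational(-112, 73) ≈ -1.5342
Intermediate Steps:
Function('q')(t, n) = Mul(2, t, Pow(Add(n, t, Pow(n, 2)), -1)) (Function('q')(t, n) = Mul(Add(t, t), Pow(Add(n, Add(t, Mul(n, n))), -1)) = Mul(Mul(2, t), Pow(Add(n, Add(t, Pow(n, 2))), -1)) = Mul(Mul(2, t), Pow(Add(n, t, Pow(n, 2)), -1)) = Mul(2, t, Pow(Add(n, t, Pow(n, 2)), -1)))
Mul(Function('q')(Function('p')(1), -9), -56) = Mul(Mul(2, 1, Pow(Add(-9, 1, Pow(-9, 2)), -1)), -56) = Mul(Mul(2, 1, Pow(Add(-9, 1, 81), -1)), -56) = Mul(Mul(2, 1, Pow(73, -1)), -56) = Mul(Mul(2, 1, Rational(1, 73)), -56) = Mul(Rational(2, 73), -56) = Rational(-112, 73)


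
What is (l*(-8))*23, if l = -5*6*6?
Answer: 33120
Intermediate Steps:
l = -180 (l = -30*6 = -180)
(l*(-8))*23 = -180*(-8)*23 = 1440*23 = 33120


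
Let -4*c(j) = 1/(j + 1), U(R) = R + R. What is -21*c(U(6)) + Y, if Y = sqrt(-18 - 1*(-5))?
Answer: 21/52 + I*sqrt(13) ≈ 0.40385 + 3.6056*I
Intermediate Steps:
U(R) = 2*R
c(j) = -1/(4*(1 + j)) (c(j) = -1/(4*(j + 1)) = -1/(4*(1 + j)))
Y = I*sqrt(13) (Y = sqrt(-18 + 5) = sqrt(-13) = I*sqrt(13) ≈ 3.6056*I)
-21*c(U(6)) + Y = -(-21)/(4 + 4*(2*6)) + I*sqrt(13) = -(-21)/(4 + 4*12) + I*sqrt(13) = -(-21)/(4 + 48) + I*sqrt(13) = -(-21)/52 + I*sqrt(13) = -21*(-1/52) + I*sqrt(13) = 21/52 + I*sqrt(13)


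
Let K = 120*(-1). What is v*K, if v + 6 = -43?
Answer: 5880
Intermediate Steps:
v = -49 (v = -6 - 43 = -49)
K = -120
v*K = -49*(-120) = 5880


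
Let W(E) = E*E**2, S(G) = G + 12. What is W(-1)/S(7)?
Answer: -1/19 ≈ -0.052632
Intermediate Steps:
S(G) = 12 + G
W(E) = E**3
W(-1)/S(7) = (-1)**3/(12 + 7) = -1/19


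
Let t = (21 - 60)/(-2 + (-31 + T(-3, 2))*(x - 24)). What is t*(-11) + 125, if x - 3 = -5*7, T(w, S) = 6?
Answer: 58393/466 ≈ 125.31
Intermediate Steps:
x = -32 (x = 3 - 5*7 = 3 - 35 = -32)
t = -13/466 (t = (21 - 60)/(-2 + (-31 + 6)*(-32 - 24)) = -39/(-2 - 25*(-56)) = -39/(-2 + 1400) = -39/1398 = -39*1/1398 = -13/466 ≈ -0.027897)
t*(-11) + 125 = -13/466*(-11) + 125 = 143/466 + 125 = 58393/466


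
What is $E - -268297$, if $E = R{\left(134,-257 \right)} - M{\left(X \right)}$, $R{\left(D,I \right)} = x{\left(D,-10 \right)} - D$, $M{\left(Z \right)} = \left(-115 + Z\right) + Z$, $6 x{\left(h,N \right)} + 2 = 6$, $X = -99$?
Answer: $\frac{805430}{3} \approx 2.6848 \cdot 10^{5}$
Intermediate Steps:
$x{\left(h,N \right)} = \frac{2}{3}$ ($x{\left(h,N \right)} = - \frac{1}{3} + \frac{1}{6} \cdot 6 = - \frac{1}{3} + 1 = \frac{2}{3}$)
$M{\left(Z \right)} = -115 + 2 Z$
$R{\left(D,I \right)} = \frac{2}{3} - D$
$E = \frac{539}{3}$ ($E = \left(\frac{2}{3} - 134\right) - \left(-115 + 2 \left(-99\right)\right) = \left(\frac{2}{3} - 134\right) - \left(-115 - 198\right) = - \frac{400}{3} - -313 = - \frac{400}{3} + 313 = \frac{539}{3} \approx 179.67$)
$E - -268297 = \frac{539}{3} - -268297 = \frac{539}{3} + 268297 = \frac{805430}{3}$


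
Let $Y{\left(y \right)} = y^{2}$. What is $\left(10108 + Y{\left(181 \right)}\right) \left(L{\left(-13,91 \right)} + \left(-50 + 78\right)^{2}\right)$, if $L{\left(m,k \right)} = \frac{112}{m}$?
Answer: $\frac{432119520}{13} \approx 3.324 \cdot 10^{7}$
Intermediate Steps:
$\left(10108 + Y{\left(181 \right)}\right) \left(L{\left(-13,91 \right)} + \left(-50 + 78\right)^{2}\right) = \left(10108 + 181^{2}\right) \left(\frac{112}{-13} + \left(-50 + 78\right)^{2}\right) = \left(10108 + 32761\right) \left(112 \left(- \frac{1}{13}\right) + 28^{2}\right) = 42869 \left(- \frac{112}{13} + 784\right) = 42869 \cdot \frac{10080}{13} = \frac{432119520}{13}$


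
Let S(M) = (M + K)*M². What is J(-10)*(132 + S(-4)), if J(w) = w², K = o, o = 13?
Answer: 27600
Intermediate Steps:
K = 13
S(M) = M²*(13 + M) (S(M) = (M + 13)*M² = (13 + M)*M² = M²*(13 + M))
J(-10)*(132 + S(-4)) = (-10)²*(132 + (-4)²*(13 - 4)) = 100*(132 + 16*9) = 100*(132 + 144) = 100*276 = 27600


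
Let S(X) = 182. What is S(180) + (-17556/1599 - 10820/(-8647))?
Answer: 793975698/4608851 ≈ 172.27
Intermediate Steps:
S(180) + (-17556/1599 - 10820/(-8647)) = 182 + (-17556/1599 - 10820/(-8647)) = 182 + (-17556*1/1599 - 10820*(-1/8647)) = 182 + (-5852/533 + 10820/8647) = 182 - 44835184/4608851 = 793975698/4608851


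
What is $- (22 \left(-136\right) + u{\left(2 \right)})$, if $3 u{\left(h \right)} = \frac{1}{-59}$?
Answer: $\frac{529585}{177} \approx 2992.0$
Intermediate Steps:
$u{\left(h \right)} = - \frac{1}{177}$ ($u{\left(h \right)} = \frac{1}{3 \left(-59\right)} = \frac{1}{3} \left(- \frac{1}{59}\right) = - \frac{1}{177}$)
$- (22 \left(-136\right) + u{\left(2 \right)}) = - (22 \left(-136\right) - \frac{1}{177}) = - (-2992 - \frac{1}{177}) = \left(-1\right) \left(- \frac{529585}{177}\right) = \frac{529585}{177}$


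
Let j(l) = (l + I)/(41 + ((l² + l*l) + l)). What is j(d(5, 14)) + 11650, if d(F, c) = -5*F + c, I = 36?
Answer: 3168825/272 ≈ 11650.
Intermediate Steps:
d(F, c) = c - 5*F
j(l) = (36 + l)/(41 + l + 2*l²) (j(l) = (l + 36)/(41 + ((l² + l*l) + l)) = (36 + l)/(41 + ((l² + l²) + l)) = (36 + l)/(41 + (2*l² + l)) = (36 + l)/(41 + (l + 2*l²)) = (36 + l)/(41 + l + 2*l²))
j(d(5, 14)) + 11650 = (36 + (14 - 5*5))/(41 + (14 - 5*5) + 2*(14 - 5*5)²) + 11650 = (36 + (14 - 25))/(41 + (14 - 25) + 2*(14 - 25)²) + 11650 = (36 - 11)/(41 - 11 + 2*(-11)²) + 11650 = 25/(41 - 11 + 2*121) + 11650 = 25/(41 - 11 + 242) + 11650 = 25/272 + 11650 = 3168825/272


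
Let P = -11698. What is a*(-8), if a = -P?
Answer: -93584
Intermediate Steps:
a = 11698 (a = -1*(-11698) = 11698)
a*(-8) = 11698*(-8) = -93584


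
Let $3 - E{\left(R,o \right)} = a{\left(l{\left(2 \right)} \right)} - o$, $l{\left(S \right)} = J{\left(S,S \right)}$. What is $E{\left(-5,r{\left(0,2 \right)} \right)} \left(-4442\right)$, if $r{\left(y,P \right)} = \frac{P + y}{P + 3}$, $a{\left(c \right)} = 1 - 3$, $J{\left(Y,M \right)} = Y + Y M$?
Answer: $- \frac{119934}{5} \approx -23987.0$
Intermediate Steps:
$J{\left(Y,M \right)} = Y + M Y$
$l{\left(S \right)} = S \left(1 + S\right)$
$a{\left(c \right)} = -2$
$r{\left(y,P \right)} = \frac{P + y}{3 + P}$
$E{\left(R,o \right)} = 5 + o$ ($E{\left(R,o \right)} = 3 - \left(-2 - o\right) = 3 + \left(2 + o\right) = 5 + o$)
$E{\left(-5,r{\left(0,2 \right)} \right)} \left(-4442\right) = \left(5 + \frac{2 + 0}{3 + 2}\right) \left(-4442\right) = \left(5 + \frac{1}{5} \cdot 2\right) \left(-4442\right) = \left(5 + \frac{2}{5}\right) \left(-4442\right) = \frac{27}{5} \left(-4442\right) = - \frac{119934}{5}$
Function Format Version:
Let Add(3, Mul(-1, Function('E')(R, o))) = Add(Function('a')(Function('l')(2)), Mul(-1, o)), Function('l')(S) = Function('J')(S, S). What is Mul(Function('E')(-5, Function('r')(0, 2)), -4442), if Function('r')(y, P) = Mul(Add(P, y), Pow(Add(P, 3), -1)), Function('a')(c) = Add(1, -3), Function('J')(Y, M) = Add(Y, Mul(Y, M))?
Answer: Rational(-119934, 5) ≈ -23987.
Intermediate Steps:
Function('J')(Y, M) = Add(Y, Mul(M, Y))
Function('l')(S) = Mul(S, Add(1, S))
Function('a')(c) = -2
Function('r')(y, P) = Mul(Pow(Add(3, P), -1), Add(P, y)) (Function('r')(y, P) = Mul(Add(P, y), Pow(Add(3, P), -1)) = Mul(Pow(Add(3, P), -1), Add(P, y)))
Function('E')(R, o) = Add(5, o) (Function('E')(R, o) = Add(3, Mul(-1, Add(-2, Mul(-1, o)))) = Add(3, Add(2, o)) = Add(5, o))
Mul(Function('E')(-5, Function('r')(0, 2)), -4442) = Mul(Add(5, Mul(Pow(Add(3, 2), -1), Add(2, 0))), -4442) = Mul(Add(5, Mul(Pow(5, -1), 2)), -4442) = Mul(Add(5, Mul(Rational(1, 5), 2)), -4442) = Mul(Add(5, Rational(2, 5)), -4442) = Mul(Rational(27, 5), -4442) = Rational(-119934, 5)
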